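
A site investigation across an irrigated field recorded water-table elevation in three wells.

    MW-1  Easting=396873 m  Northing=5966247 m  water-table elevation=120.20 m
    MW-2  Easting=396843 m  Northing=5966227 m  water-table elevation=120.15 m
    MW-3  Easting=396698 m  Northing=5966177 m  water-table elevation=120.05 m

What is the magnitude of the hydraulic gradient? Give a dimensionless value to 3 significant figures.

0.00306

With h = a·x + b·y + c and MW-1 as origin, the differences give:
  (-30)·a + (-20)·b = -0.05
  (-175)·a + (-70)·b = -0.15
Eliminate b (×(-70) and ×(-20), subtract): -1400·a = 0.500 → a = ∂h/∂x = -0.0003571
Back-substitute: b = ∂h/∂y = +0.003036.
|∇h| = √(-0.0003571² + 0.003036²) = 0.003057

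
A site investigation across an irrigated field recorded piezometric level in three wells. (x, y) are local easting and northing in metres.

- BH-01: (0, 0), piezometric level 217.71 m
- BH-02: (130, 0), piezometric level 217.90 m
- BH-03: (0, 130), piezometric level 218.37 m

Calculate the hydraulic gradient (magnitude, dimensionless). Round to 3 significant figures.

∂h/∂x = (217.90 − 217.71) / (130 − 0) = +0.001462
∂h/∂y = (218.37 − 217.71) / (130 − 0) = +0.005077
|∇h| = √(0.001462² + 0.005077²) = 0.005283

0.00528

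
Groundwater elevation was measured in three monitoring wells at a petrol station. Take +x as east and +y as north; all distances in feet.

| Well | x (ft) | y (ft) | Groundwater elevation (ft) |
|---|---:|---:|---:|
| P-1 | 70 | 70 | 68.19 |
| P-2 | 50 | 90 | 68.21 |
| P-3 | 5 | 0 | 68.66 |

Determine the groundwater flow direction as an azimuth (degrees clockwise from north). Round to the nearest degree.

053°

Differences from P-1: to P-2 (Δx, Δy, Δh) = (-20, 20, +0.02); to P-3 = (-65, -70, +0.47).
Determinant of the coordinate differences = (-20)·(-70) − (-65)·20 = 2700.
∂h/∂x = [(+0.02)·(-70) − (+0.47)·20] / 2700 = -0.004000
∂h/∂y = [(-20)·(+0.47) − (-65)·(+0.02)] / 2700 = -0.003000
Flow direction (−∇h) has components (+0.004000 E, +0.003000 N).
Azimuth = atan2(E, N) = atan2(+0.004000, +0.003000) = 53.1° ≈ 053°.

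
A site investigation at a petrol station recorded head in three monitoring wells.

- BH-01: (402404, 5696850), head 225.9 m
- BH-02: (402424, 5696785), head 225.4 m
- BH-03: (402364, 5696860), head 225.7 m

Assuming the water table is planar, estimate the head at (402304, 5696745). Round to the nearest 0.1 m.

With h = a·x + b·y + c and BH-01 as origin, the differences give:
  20·a + (-65)·b = -0.5
  (-40)·a + 10·b = -0.2
Eliminate b (×10 and ×(-65), subtract): -2400·a = -18.00 → a = ∂h/∂x = +0.007500
Back-substitute: b = ∂h/∂y = +0.01000.
h(402304, 5696745) = 225.9 + (+0.007500)·(-100) + (+0.01000)·(-105) = 225.9 -0.750 -1.050 = 224.100 m.

224.1 m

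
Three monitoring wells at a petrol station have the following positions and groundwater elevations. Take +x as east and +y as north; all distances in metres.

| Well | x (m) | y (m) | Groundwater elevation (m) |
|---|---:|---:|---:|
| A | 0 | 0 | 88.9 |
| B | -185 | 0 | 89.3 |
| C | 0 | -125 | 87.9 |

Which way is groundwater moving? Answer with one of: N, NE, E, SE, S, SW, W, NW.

∂h/∂x = (89.3 − 88.9) / (-185 − 0) = -0.002162
∂h/∂y = (87.9 − 88.9) / (-125 − 0) = +0.008000
Flow = −∇h = (+0.002162 east, -0.008000 north), which points south.

S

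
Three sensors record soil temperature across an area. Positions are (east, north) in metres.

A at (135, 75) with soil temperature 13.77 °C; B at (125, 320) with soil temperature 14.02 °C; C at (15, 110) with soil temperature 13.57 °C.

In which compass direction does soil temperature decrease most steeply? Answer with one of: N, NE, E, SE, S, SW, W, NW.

SW

With T = a·x + b·y + c and A as origin, the differences give:
  (-10)·a + 245·b = +0.25
  (-120)·a + 35·b = -0.20
Eliminate b (×35 and ×245, subtract): 29050·a = 57.750 → a = ∂T/∂x = +0.001988
Back-substitute: b = ∂T/∂y = +0.001102.
Steepest decrease is along −∇f = (-0.001988 E, -0.001102 N) → southwest.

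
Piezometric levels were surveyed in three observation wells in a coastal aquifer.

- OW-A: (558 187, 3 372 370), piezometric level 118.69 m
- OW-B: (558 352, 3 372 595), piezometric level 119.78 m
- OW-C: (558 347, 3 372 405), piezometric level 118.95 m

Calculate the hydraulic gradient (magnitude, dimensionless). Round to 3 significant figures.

0.00440

Differences from OW-A: to OW-B (Δx, Δy, Δh) = (165, 225, +1.09); to OW-C = (160, 35, +0.26).
Determinant of the coordinate differences = 165·35 − 160·225 = -30225.
∂h/∂x = [(+1.09)·35 − (+0.26)·225] / -30225 = +0.0006733
∂h/∂y = [165·(+0.26) − 160·(+1.09)] / -30225 = +0.004351
|∇h| = √(0.0006733² + 0.004351²) = 0.004403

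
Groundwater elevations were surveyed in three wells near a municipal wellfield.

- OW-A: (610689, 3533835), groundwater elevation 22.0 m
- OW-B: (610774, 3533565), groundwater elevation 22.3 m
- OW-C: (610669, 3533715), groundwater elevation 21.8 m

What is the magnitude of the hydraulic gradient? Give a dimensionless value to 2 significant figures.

Taking OW-A as reference: OW-B−OW-A = (85, -270, +0.3); OW-C−OW-A = (-20, -120, -0.2).
Solve a·Δx + b·Δy = Δh: det = 85·(-120) − (-20)·(-270) = -15600.
∂h/∂x = [(+0.3)·(-120) − (-0.2)·(-270)] / -15600 = +0.005769
∂h/∂y = [85·(-0.2) − (-20)·(+0.3)] / -15600 = +0.0007051
|∇h| = √(0.005769² + 0.0007051²) = 0.005812

0.0058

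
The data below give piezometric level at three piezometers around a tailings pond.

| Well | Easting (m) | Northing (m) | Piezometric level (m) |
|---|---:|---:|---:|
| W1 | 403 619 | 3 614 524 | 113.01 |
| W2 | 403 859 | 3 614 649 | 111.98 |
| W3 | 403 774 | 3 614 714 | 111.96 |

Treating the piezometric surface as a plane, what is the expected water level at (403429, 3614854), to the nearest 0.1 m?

Taking W1 as reference: W2−W1 = (240, 125, -1.03); W3−W1 = (155, 190, -1.05).
Solve a·Δx + b·Δy = Δh: det = 240·190 − 155·125 = 26225.
∂h/∂x = [(-1.03)·190 − (-1.05)·125] / 26225 = -0.002458
∂h/∂y = [240·(-1.05) − 155·(-1.03)] / 26225 = -0.003521
h(403429, 3614854) = 113.01 + (-0.002458)·(-190) + (-0.003521)·(330) = 113.01 +0.467 -1.162 = 112.315 m.

112.3 m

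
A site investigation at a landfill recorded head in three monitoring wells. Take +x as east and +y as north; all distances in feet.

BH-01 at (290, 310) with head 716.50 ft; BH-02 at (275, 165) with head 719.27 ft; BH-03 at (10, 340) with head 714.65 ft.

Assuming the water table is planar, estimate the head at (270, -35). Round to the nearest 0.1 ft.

With h = a·x + b·y + c and BH-01 as origin, the differences give:
  (-15)·a + (-145)·b = +2.77
  (-280)·a + 30·b = -1.85
Eliminate b (×30 and ×(-145), subtract): -41050·a = -185.150 → a = ∂h/∂x = +0.004510
Back-substitute: b = ∂h/∂y = -0.01957.
h(270, -35) = 716.50 + (+0.004510)·(-20) + (-0.01957)·(-345) = 716.50 -0.090 +6.752 = 723.161 ft.

723.2 ft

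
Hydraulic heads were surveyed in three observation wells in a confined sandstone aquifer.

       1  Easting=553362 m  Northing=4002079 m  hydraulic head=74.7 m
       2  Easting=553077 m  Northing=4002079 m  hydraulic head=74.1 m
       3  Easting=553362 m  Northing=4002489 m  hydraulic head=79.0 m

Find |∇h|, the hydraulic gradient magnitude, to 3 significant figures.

0.0107

∂h/∂x = (74.1 − 74.7) / (553077 − 553362) = +0.002105
∂h/∂y = (79.0 − 74.7) / (4002489 − 4002079) = +0.01049
|∇h| = √(0.002105² + 0.01049²) = 0.0107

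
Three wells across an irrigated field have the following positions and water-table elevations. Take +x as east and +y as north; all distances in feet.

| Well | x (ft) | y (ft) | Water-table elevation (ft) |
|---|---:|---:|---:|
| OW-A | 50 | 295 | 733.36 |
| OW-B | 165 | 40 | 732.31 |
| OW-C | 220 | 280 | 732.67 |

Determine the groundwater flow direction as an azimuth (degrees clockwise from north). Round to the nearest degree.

122°

With h = a·x + b·y + c and OW-A as origin, the differences give:
  115·a + (-255)·b = -1.05
  170·a + (-15)·b = -0.69
Eliminate b (×(-15) and ×(-255), subtract): 41625·a = -160.200 → a = ∂h/∂x = -0.003849
Back-substitute: b = ∂h/∂y = +0.002382.
Flow direction (−∇h) has components (+0.003849 E, -0.002382 N).
Azimuth = atan2(E, N) = atan2(+0.003849, -0.002382) = 121.8° ≈ 122°.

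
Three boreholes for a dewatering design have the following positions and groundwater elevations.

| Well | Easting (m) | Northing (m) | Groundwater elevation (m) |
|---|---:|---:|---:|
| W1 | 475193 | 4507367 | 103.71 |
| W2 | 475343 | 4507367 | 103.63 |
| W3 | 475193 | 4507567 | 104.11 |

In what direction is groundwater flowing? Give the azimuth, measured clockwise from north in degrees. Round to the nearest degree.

∂h/∂x = (103.63 − 103.71) / (475343 − 475193) = -0.0005333
∂h/∂y = (104.11 − 103.71) / (4507567 − 4507367) = +0.002000
Flow direction (−∇h) has components (+0.0005333 E, -0.002000 N).
Azimuth = atan2(E, N) = atan2(+0.0005333, -0.002000) = 165.1° ≈ 165°.

165°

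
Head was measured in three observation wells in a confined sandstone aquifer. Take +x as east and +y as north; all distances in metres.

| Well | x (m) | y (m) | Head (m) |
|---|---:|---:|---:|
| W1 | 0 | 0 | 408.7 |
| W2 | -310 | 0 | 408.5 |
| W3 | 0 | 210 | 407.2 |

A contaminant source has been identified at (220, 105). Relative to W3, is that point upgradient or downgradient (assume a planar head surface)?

∂h/∂x = (408.5 − 408.7) / (-310 − 0) = +0.0006452
∂h/∂y = (407.2 − 408.7) / (210 − 0) = -0.007143
Head at (220, 105) = 408.7 + (+0.0006452)·(220) + (-0.007143)·(105) = 408.09 m.
That is higher than the 407.2 m at W3, so the point is upgradient.

upgradient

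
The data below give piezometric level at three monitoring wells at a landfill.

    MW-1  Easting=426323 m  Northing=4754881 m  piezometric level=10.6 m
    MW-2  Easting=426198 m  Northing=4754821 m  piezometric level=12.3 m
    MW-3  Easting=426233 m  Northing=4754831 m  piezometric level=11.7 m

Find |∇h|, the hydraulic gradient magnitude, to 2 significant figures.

With h = a·x + b·y + c and MW-1 as origin, the differences give:
  (-125)·a + (-60)·b = +1.7
  (-90)·a + (-50)·b = +1.1
Eliminate b (×(-50) and ×(-60), subtract): 850·a = -19.00 → a = ∂h/∂x = -0.02235
Back-substitute: b = ∂h/∂y = +0.01824.
|∇h| = √(-0.02235² + 0.01824²) = 0.02885

0.029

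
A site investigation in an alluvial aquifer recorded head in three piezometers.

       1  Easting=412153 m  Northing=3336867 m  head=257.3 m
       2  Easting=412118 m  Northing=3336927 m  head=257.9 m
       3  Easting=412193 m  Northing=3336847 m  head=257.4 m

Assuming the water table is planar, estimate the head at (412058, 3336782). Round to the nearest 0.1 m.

With h = a·x + b·y + c and 1 as origin, the differences give:
  (-35)·a + 60·b = +0.6
  40·a + (-20)·b = +0.1
Eliminate b (×(-20) and ×60, subtract): -1700·a = -18.00 → a = ∂h/∂x = +0.01059
Back-substitute: b = ∂h/∂y = +0.01618.
h(412058, 3336782) = 257.3 + (+0.01059)·(-95) + (+0.01618)·(-85) = 257.3 -1.006 -1.375 = 254.919 m.

254.9 m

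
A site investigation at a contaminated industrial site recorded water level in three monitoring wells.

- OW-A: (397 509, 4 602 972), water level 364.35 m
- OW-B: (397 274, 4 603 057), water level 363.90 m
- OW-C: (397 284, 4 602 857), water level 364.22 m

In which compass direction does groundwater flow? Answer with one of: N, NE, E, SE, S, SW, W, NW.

NW

Taking OW-A as reference: OW-B−OW-A = (-235, 85, -0.45); OW-C−OW-A = (-225, -115, -0.13).
Determinant of the coordinate differences = (-235)·(-115) − (-225)·85 = 46150.
∂h/∂x = [(-0.45)·(-115) − (-0.13)·85] / 46150 = +0.001361
∂h/∂y = [(-235)·(-0.13) − (-225)·(-0.45)] / 46150 = -0.001532
Flow = −∇h = (-0.001361 east, +0.001532 north), which points northwest.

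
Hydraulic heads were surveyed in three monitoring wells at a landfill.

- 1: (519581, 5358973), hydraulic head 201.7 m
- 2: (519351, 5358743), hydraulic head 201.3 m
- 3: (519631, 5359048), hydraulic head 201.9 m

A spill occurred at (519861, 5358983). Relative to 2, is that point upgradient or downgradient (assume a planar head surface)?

downgradient

With h = a·x + b·y + c and 1 as origin, the differences give:
  (-230)·a + (-230)·b = -0.4
  50·a + 75·b = +0.2
Eliminate b (×75 and ×(-230), subtract): -5750·a = 16.00 → a = ∂h/∂x = -0.002783
Back-substitute: b = ∂h/∂y = +0.004522.
Head at (519861, 5358983) = 201.7 + (-0.002783)·(280) + (+0.004522)·(10) = 200.97 m.
That is lower than the 201.3 m at 2, so the point is downgradient.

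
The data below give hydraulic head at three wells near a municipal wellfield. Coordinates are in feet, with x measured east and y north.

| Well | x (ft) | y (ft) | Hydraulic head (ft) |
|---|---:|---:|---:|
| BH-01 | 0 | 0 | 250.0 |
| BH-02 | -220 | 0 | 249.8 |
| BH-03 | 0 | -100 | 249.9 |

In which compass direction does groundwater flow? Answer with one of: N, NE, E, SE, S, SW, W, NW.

∂h/∂x = (249.8 − 250.0) / (-220 − 0) = +0.0009091
∂h/∂y = (249.9 − 250.0) / (-100 − 0) = +0.0010000
Flow = −∇h = (-0.0009091 east, -0.0010000 north), which points southwest.

SW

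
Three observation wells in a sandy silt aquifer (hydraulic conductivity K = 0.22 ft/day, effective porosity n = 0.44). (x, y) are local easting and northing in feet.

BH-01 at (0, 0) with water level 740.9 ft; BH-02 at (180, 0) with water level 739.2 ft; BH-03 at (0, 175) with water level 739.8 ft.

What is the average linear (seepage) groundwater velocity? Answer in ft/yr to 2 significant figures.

2.1 ft/yr

∂h/∂x = (739.2 − 740.9) / (180 − 0) = -0.009444
∂h/∂y = (739.8 − 740.9) / (175 − 0) = -0.006286
|∇h| = √(-0.009444² + -0.006286²) = 0.01134
Seepage velocity v = K·i/n = 0.22 × 0.01134 / 0.44 = 0.00567 ft/day = 2.071 ft/yr.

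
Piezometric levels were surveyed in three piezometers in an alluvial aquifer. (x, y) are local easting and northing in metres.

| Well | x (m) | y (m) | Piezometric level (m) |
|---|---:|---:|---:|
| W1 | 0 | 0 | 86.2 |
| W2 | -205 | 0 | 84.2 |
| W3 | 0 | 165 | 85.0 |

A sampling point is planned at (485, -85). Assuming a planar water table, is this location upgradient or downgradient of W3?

∂h/∂x = (84.2 − 86.2) / (-205 − 0) = +0.009756
∂h/∂y = (85.0 − 86.2) / (165 − 0) = -0.007273
Head at (485, -85) = 86.2 + (+0.009756)·(485) + (-0.007273)·(-85) = 91.55 m.
That is higher than the 85.0 m at W3, so the point is upgradient.

upgradient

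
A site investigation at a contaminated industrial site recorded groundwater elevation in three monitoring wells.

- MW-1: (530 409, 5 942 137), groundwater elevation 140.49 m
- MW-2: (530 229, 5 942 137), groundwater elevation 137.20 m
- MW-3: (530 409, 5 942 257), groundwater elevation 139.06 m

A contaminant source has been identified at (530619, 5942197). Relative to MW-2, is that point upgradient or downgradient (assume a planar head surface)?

upgradient

∂h/∂x = (137.20 − 140.49) / (530229 − 530409) = +0.01828
∂h/∂y = (139.06 − 140.49) / (5942257 − 5942137) = -0.01192
Head at (530619, 5942197) = 140.49 + (+0.01828)·(210) + (-0.01192)·(60) = 143.61 m.
That is higher than the 137.20 m at MW-2, so the point is upgradient.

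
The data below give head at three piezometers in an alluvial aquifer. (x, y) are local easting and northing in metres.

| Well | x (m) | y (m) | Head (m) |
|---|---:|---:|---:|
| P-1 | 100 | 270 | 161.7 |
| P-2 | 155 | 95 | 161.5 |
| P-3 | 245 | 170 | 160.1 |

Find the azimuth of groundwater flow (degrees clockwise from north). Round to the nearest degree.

With h = a·x + b·y + c and P-1 as origin, the differences give:
  55·a + (-175)·b = -0.2
  145·a + (-100)·b = -1.6
Eliminate b (×(-100) and ×(-175), subtract): 19875·a = -260.00 → a = ∂h/∂x = -0.01308
Back-substitute: b = ∂h/∂y = -0.002969.
Flow direction (−∇h) has components (+0.01308 E, +0.002969 N).
Azimuth = atan2(E, N) = atan2(+0.01308, +0.002969) = 77.2° ≈ 077°.

077°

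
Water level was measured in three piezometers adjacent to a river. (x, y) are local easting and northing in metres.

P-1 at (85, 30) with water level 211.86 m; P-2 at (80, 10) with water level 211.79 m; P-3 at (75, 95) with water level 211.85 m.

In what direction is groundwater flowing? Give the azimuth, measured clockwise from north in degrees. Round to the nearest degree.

262°

With h = a·x + b·y + c and P-1 as origin, the differences give:
  (-5)·a + (-20)·b = -0.07
  (-10)·a + 65·b = -0.01
Eliminate b (×65 and ×(-20), subtract): -525·a = -4.750 → a = ∂h/∂x = +0.009048
Back-substitute: b = ∂h/∂y = +0.001238.
Flow direction (−∇h) has components (-0.009048 E, -0.001238 N).
Azimuth = atan2(E, N) = atan2(-0.009048, -0.001238) = 262.2° ≈ 262°.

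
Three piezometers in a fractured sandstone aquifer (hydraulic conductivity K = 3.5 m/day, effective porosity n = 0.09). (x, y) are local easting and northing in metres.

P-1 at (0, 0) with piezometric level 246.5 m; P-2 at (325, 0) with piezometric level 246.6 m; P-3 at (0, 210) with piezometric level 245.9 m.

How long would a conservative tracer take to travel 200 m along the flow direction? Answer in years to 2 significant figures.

4.9 years

∂h/∂x = (246.6 − 246.5) / (325 − 0) = +0.0003077
∂h/∂y = (245.9 − 246.5) / (210 − 0) = -0.002857
|∇h| = √(0.0003077² + -0.002857²) = 0.002874
Seepage velocity v = K·i/n = 3.5 × 0.002874 / 0.09 = 0.1118 m/day.
t = 200 / 0.1118 = 1789 days = 4.9 years.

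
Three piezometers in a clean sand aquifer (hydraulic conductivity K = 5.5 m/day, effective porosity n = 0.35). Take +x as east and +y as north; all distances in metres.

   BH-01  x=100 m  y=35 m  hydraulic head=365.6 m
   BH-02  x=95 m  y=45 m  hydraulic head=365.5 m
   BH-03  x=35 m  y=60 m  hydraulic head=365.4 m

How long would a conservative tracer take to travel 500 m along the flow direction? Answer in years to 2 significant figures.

Taking BH-01 as reference: BH-02−BH-01 = (-5, 10, -0.1); BH-03−BH-01 = (-65, 25, -0.2).
Solve a·Δx + b·Δy = Δh: det = (-5)·25 − (-65)·10 = 525.
∂h/∂x = [(-0.1)·25 − (-0.2)·10] / 525 = -0.0009524
∂h/∂y = [(-5)·(-0.2) − (-65)·(-0.1)] / 525 = -0.01048
|∇h| = √(-0.0009524² + -0.01048²) = 0.01052
Seepage velocity v = K·i/n = 5.5 × 0.01052 / 0.35 = 0.1653 m/day.
t = 500 / 0.1653 = 3025 days = 8.28 years.

8.3 years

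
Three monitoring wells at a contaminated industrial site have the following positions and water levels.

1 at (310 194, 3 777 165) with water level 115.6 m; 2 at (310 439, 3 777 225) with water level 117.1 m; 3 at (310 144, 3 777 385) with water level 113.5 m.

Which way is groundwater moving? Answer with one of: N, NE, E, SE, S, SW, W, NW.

Differences from 1: to 2 (Δx, Δy, Δh) = (245, 60, +1.5); to 3 = (-50, 220, -2.1).
Determinant of the coordinate differences = 245·220 − (-50)·60 = 56900.
∂h/∂x = [(+1.5)·220 − (-2.1)·60] / 56900 = +0.008014
∂h/∂y = [245·(-2.1) − (-50)·(+1.5)] / 56900 = -0.007724
Flow = −∇h = (-0.008014 east, +0.007724 north), which points northwest.

NW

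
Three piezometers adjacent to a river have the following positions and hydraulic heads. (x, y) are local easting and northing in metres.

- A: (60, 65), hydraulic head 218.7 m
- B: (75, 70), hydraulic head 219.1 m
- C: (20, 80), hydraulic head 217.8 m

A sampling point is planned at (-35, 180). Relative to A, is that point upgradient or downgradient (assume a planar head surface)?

Taking A as reference: B−A = (15, 5, +0.4); C−A = (-40, 15, -0.9).
Solve a·Δx + b·Δy = Δh: det = 15·15 − (-40)·5 = 425.
∂h/∂x = [(+0.4)·15 − (-0.9)·5] / 425 = +0.02471
∂h/∂y = [15·(-0.9) − (-40)·(+0.4)] / 425 = +0.005882
Head at (-35, 180) = 218.7 + (+0.02471)·(-95) + (+0.005882)·(115) = 217.03 m.
That is lower than the 218.7 m at A, so the point is downgradient.

downgradient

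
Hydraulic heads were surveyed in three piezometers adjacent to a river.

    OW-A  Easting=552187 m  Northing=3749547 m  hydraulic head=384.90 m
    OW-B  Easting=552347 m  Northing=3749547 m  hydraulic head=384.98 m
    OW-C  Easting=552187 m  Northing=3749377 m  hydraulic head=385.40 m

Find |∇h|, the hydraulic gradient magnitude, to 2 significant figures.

0.0030

∂h/∂x = (384.98 − 384.90) / (552347 − 552187) = +0.0005000
∂h/∂y = (385.40 − 384.90) / (3749377 − 3749547) = -0.002941
|∇h| = √(0.0005000² + -0.002941²) = 0.002983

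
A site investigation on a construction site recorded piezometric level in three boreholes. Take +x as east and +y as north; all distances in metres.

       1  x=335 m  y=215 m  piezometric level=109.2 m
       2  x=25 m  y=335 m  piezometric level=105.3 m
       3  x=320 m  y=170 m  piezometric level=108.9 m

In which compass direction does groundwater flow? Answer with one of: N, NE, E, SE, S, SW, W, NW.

W

With h = a·x + b·y + c and 1 as origin, the differences give:
  (-310)·a + 120·b = -3.9
  (-15)·a + (-45)·b = -0.3
Eliminate b (×(-45) and ×120, subtract): 15750·a = 211.50 → a = ∂h/∂x = +0.01343
Back-substitute: b = ∂h/∂y = +0.002190.
Flow = −∇h = (-0.01343 east, -0.002190 north), which points west.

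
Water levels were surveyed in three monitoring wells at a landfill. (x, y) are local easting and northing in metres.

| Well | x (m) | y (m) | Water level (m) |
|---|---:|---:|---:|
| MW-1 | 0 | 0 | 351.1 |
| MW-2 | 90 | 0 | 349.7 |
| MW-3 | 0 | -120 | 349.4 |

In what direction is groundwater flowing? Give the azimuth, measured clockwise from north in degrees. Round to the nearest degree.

∂h/∂x = (349.7 − 351.1) / (90 − 0) = -0.01556
∂h/∂y = (349.4 − 351.1) / (-120 − 0) = +0.01417
Flow direction (−∇h) has components (+0.01556 E, -0.01417 N).
Azimuth = atan2(E, N) = atan2(+0.01556, -0.01417) = 132.3° ≈ 132°.

132°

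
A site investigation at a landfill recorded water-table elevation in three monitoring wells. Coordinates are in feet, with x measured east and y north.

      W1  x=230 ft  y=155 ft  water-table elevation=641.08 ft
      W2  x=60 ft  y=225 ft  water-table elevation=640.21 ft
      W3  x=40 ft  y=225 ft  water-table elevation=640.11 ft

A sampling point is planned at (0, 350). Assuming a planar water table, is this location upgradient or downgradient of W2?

Three-point gradient (reference W1): Δ to W2 = (-170, 70, -0.87), Δ to W3 = (-190, 70, -0.97).
∂h/∂x = +0.005000, ∂h/∂y = -0.0002857 (det = 1400).
Head at (0, 350) = 641.08 + (+0.005000)·(-230) + (-0.0002857)·(195) = 639.87 ft.
That is lower than the 640.21 ft at W2, so the point is downgradient.

downgradient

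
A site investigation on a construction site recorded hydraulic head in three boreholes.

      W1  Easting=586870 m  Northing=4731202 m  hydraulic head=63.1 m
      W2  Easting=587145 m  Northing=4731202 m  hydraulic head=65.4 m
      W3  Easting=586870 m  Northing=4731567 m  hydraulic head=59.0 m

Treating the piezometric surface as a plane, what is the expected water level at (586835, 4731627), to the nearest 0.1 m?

58.0 m

∂h/∂x = (65.4 − 63.1) / (587145 − 586870) = +0.008364
∂h/∂y = (59.0 − 63.1) / (4731567 − 4731202) = -0.01123
h(586835, 4731627) = 63.1 + (+0.008364)·(-35) + (-0.01123)·(425) = 63.1 -0.293 -4.774 = 58.033 m.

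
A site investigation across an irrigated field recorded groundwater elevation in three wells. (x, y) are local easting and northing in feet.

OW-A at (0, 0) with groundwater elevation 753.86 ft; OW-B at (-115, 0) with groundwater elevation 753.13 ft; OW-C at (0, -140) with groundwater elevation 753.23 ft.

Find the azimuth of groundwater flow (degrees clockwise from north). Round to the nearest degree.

235°

∂h/∂x = (753.13 − 753.86) / (-115 − 0) = +0.006348
∂h/∂y = (753.23 − 753.86) / (-140 − 0) = +0.004500
Flow direction (−∇h) has components (-0.006348 E, -0.004500 N).
Azimuth = atan2(E, N) = atan2(-0.006348, -0.004500) = 234.7° ≈ 235°.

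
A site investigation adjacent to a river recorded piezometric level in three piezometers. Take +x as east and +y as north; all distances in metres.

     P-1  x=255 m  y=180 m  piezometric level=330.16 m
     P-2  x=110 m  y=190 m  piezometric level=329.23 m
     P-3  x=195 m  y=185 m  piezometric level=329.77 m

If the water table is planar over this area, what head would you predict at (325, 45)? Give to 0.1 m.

Three-point gradient (reference P-1): Δ to P-2 = (-145, 10, -0.93), Δ to P-3 = (-60, 5, -0.39).
∂h/∂x = +0.006000, ∂h/∂y = -0.006000 (det = -125).
h(325, 45) = 330.16 + (+0.006000)·(70) + (-0.006000)·(-135) = 330.16 +0.420 +0.810 = 331.390 m.

331.4 m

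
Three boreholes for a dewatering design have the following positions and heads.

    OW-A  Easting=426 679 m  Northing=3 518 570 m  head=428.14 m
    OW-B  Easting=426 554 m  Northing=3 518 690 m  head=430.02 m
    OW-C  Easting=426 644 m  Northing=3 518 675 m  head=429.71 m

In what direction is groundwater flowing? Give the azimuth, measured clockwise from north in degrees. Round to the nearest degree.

176°

With h = a·x + b·y + c and OW-A as origin, the differences give:
  (-125)·a + 120·b = +1.88
  (-35)·a + 105·b = +1.57
Eliminate b (×105 and ×120, subtract): -8925·a = 9.000 → a = ∂h/∂x = -0.001008
Back-substitute: b = ∂h/∂y = +0.01462.
Flow direction (−∇h) has components (+0.001008 E, -0.01462 N).
Azimuth = atan2(E, N) = atan2(+0.001008, -0.01462) = 176.1° ≈ 176°.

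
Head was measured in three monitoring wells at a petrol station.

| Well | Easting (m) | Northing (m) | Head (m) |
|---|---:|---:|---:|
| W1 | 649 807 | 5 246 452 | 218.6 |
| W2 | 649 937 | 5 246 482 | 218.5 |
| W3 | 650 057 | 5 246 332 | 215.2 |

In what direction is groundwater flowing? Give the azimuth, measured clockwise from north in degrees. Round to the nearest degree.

165°

Differences from W1: to W2 (Δx, Δy, Δh) = (130, 30, -0.1); to W3 = (250, -120, -3.4).
Solve a·Δx + b·Δy = Δh: det = 130·(-120) − 250·30 = -23100.
∂h/∂x = [(-0.1)·(-120) − (-3.4)·30] / -23100 = -0.004935
∂h/∂y = [130·(-3.4) − 250·(-0.1)] / -23100 = +0.01805
Flow direction (−∇h) has components (+0.004935 E, -0.01805 N).
Azimuth = atan2(E, N) = atan2(+0.004935, -0.01805) = 164.7° ≈ 165°.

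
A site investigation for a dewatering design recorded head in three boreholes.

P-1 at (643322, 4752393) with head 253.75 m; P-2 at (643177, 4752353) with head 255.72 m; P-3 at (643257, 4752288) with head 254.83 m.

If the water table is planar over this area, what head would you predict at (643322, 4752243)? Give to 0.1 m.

With h = a·x + b·y + c and P-1 as origin, the differences give:
  (-145)·a + (-40)·b = +1.97
  (-65)·a + (-105)·b = +1.08
Eliminate b (×(-105) and ×(-40), subtract): 12625·a = -163.650 → a = ∂h/∂x = -0.01296
Back-substitute: b = ∂h/∂y = -0.002261.
h(643322, 4752243) = 253.75 + (-0.01296)·(0) + (-0.002261)·(-150) = 253.75 -0.000 +0.339 = 254.089 m.

254.1 m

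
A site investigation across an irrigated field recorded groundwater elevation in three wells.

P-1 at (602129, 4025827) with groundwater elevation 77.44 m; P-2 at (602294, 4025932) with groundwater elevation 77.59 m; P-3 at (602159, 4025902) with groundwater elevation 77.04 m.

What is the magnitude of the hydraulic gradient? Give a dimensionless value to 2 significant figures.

0.0096

Differences from P-1: to P-2 (Δx, Δy, Δh) = (165, 105, +0.15); to P-3 = (30, 75, -0.40).
Solve a·Δx + b·Δy = Δh: det = 165·75 − 30·105 = 9225.
∂h/∂x = [(+0.15)·75 − (-0.40)·105] / 9225 = +0.005772
∂h/∂y = [165·(-0.40) − 30·(+0.15)] / 9225 = -0.007642
|∇h| = √(0.005772² + -0.007642²) = 0.009577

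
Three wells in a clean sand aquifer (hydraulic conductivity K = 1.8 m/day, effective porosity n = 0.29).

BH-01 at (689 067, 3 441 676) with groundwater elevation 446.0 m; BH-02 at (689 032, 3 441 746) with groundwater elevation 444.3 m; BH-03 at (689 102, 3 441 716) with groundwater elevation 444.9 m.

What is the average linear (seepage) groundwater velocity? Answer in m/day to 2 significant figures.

Differences from BH-01: to BH-02 (Δx, Δy, Δh) = (-35, 70, -1.7); to BH-03 = (35, 40, -1.1).
Determinant of the coordinate differences = (-35)·40 − 35·70 = -3850.
∂h/∂x = [(-1.7)·40 − (-1.1)·70] / -3850 = -0.002338
∂h/∂y = [(-35)·(-1.1) − 35·(-1.7)] / -3850 = -0.02545
|∇h| = √(-0.002338² + -0.02545²) = 0.02556
Seepage velocity v = K·i/n = 1.8 × 0.02556 / 0.29 = 0.1586 m/day.

0.16 m/day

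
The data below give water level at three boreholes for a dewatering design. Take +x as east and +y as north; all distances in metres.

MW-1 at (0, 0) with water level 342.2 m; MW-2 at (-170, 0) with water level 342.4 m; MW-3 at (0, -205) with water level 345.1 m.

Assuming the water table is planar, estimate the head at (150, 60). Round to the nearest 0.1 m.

341.2 m

∂h/∂x = (342.4 − 342.2) / (-170 − 0) = -0.001176
∂h/∂y = (345.1 − 342.2) / (-205 − 0) = -0.01415
h(150, 60) = 342.2 + (-0.001176)·(150) + (-0.01415)·(60) = 342.2 -0.176 -0.849 = 341.175 m.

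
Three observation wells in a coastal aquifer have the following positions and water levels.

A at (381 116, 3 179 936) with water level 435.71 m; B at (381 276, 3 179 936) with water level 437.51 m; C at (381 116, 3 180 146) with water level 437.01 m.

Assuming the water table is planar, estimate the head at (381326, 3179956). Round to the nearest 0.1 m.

438.2 m

∂h/∂x = (437.51 − 435.71) / (381276 − 381116) = +0.01125
∂h/∂y = (437.01 − 435.71) / (3180146 − 3179936) = +0.006190
h(381326, 3179956) = 435.71 + (+0.01125)·(210) + (+0.006190)·(20) = 435.71 +2.363 +0.124 = 438.196 m.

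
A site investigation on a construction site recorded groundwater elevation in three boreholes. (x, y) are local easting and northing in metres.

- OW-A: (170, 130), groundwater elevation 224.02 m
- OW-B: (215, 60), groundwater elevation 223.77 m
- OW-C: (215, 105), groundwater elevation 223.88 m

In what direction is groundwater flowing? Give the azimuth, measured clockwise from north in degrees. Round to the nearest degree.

With h = a·x + b·y + c and OW-A as origin, the differences give:
  45·a + (-70)·b = -0.25
  45·a + (-25)·b = -0.14
Eliminate b (×(-25) and ×(-70), subtract): 2025·a = -3.550 → a = ∂h/∂x = -0.001753
Back-substitute: b = ∂h/∂y = +0.002444.
Flow direction (−∇h) has components (+0.001753 E, -0.002444 N).
Azimuth = atan2(E, N) = atan2(+0.001753, -0.002444) = 144.4° ≈ 144°.

144°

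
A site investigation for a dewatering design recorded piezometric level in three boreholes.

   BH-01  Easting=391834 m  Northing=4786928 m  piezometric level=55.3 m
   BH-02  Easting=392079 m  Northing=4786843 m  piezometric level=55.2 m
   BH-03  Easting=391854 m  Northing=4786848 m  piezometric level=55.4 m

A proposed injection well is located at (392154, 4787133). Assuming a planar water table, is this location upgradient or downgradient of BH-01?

downgradient

Differences from BH-01: to BH-02 (Δx, Δy, Δh) = (245, -85, -0.1); to BH-03 = (20, -80, +0.1).
Solve a·Δx + b·Δy = Δh: det = 245·(-80) − 20·(-85) = -17900.
∂h/∂x = [(-0.1)·(-80) − (+0.1)·(-85)] / -17900 = -0.0009218
∂h/∂y = [245·(+0.1) − 20·(-0.1)] / -17900 = -0.001480
Head at (392154, 4787133) = 55.3 + (-0.0009218)·(320) + (-0.001480)·(205) = 54.70 m.
That is lower than the 55.3 m at BH-01, so the point is downgradient.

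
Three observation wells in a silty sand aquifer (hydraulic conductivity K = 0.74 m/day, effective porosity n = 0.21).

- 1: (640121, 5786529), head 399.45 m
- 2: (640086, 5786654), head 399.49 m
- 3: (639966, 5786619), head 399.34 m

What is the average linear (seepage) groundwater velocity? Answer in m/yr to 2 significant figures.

Taking 1 as reference: 2−1 = (-35, 125, +0.04); 3−1 = (-155, 90, -0.11).
Determinant of the coordinate differences = (-35)·90 − (-155)·125 = 16225.
∂h/∂x = [(+0.04)·90 − (-0.11)·125] / 16225 = +0.001069
∂h/∂y = [(-35)·(-0.11) − (-155)·(+0.04)] / 16225 = +0.0006194
|∇h| = √(0.001069² + 0.0006194²) = 0.001235
Seepage velocity v = K·i/n = 0.74 × 0.001235 / 0.21 = 0.004352 m/day = 1.59 m/yr.

1.6 m/yr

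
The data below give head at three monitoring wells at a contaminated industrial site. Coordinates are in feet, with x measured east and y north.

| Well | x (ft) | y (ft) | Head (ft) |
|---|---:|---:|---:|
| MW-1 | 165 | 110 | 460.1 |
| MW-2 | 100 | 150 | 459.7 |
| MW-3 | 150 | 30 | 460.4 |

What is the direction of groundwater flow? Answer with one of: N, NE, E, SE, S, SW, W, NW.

With h = a·x + b·y + c and MW-1 as origin, the differences give:
  (-65)·a + 40·b = -0.4
  (-15)·a + (-80)·b = +0.3
Eliminate b (×(-80) and ×40, subtract): 5800·a = 20.00 → a = ∂h/∂x = +0.003448
Back-substitute: b = ∂h/∂y = -0.004397.
Flow = −∇h = (-0.003448 east, +0.004397 north), which points northwest.

NW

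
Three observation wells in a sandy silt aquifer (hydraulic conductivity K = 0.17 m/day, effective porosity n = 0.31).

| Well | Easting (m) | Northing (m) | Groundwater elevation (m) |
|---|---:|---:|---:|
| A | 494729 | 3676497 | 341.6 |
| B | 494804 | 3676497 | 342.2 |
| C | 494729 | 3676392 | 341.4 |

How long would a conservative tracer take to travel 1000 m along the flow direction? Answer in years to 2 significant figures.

∂h/∂x = (342.2 − 341.6) / (494804 − 494729) = +0.008000
∂h/∂y = (341.4 − 341.6) / (3676392 − 3676497) = +0.001905
|∇h| = √(0.008000² + 0.001905²) = 0.008224
Seepage velocity v = K·i/n = 0.17 × 0.008224 / 0.31 = 0.00451 m/day.
t = 1000 / 0.00451 = 2.217e+05 days = 607 years.

610 years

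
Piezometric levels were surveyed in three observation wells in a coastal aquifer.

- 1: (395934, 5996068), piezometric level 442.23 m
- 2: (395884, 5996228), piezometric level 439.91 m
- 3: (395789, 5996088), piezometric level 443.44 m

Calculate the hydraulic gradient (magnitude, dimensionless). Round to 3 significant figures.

Taking 1 as reference: 2−1 = (-50, 160, -2.32); 3−1 = (-145, 20, +1.21).
Solve a·Δx + b·Δy = Δh: det = (-50)·20 − (-145)·160 = 22200.
∂h/∂x = [(-2.32)·20 − (+1.21)·160] / 22200 = -0.01081
∂h/∂y = [(-50)·(+1.21) − (-145)·(-2.32)] / 22200 = -0.01788
|∇h| = √(-0.01081² + -0.01788²) = 0.02089

0.0209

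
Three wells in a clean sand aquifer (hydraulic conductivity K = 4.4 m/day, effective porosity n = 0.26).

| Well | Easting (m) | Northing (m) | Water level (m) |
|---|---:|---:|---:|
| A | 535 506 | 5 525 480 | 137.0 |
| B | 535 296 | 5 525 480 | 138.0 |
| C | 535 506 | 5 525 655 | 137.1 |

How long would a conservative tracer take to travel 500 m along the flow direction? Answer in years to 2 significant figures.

∂h/∂x = (138.0 − 137.0) / (535296 − 535506) = -0.004762
∂h/∂y = (137.1 − 137.0) / (5525655 − 5525480) = +0.0005714
|∇h| = √(-0.004762² + 0.0005714²) = 0.004796
Seepage velocity v = K·i/n = 4.4 × 0.004796 / 0.26 = 0.08116 m/day.
t = 500 / 0.08116 = 6161 days = 16.9 years.

17 years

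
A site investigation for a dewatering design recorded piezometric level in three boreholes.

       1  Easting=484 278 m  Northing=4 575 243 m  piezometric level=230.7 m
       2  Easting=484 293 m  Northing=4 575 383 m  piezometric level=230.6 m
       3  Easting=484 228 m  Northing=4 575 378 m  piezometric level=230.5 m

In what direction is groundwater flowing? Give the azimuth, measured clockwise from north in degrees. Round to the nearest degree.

Three-point gradient (reference 1): Δ to 2 = (15, 140, -0.1), Δ to 3 = (-50, 135, -0.2).
∂h/∂x = +0.001607, ∂h/∂y = -0.0008864 (det = 9025).
Flow direction (−∇h) has components (-0.001607 E, +0.0008864 N).
Azimuth = atan2(E, N) = atan2(-0.001607, +0.0008864) = 298.9° ≈ 299°.

299°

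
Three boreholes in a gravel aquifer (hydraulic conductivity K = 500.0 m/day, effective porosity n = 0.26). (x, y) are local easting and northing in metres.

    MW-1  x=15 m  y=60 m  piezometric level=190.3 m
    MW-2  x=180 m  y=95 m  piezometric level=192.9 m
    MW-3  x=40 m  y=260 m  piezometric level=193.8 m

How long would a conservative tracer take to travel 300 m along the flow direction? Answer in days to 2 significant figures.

7.7 days

Three-point gradient (reference MW-1): Δ to MW-2 = (165, 35, +2.6), Δ to MW-3 = (25, 200, +3.5).
∂h/∂x = +0.01237, ∂h/∂y = +0.01595 (det = 32125).
|∇h| = √(0.01237² + 0.01595²) = 0.02018
Seepage velocity v = K·i/n = 500.0 × 0.02018 / 0.26 = 38.81 m/day.
t = 300 / 38.81 = 7.73 days.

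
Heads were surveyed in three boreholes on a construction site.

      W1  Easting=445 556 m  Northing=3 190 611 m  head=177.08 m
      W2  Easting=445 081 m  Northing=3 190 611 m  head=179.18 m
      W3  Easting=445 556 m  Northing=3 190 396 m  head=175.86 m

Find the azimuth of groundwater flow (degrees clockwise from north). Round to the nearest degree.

∂h/∂x = (179.18 − 177.08) / (445081 − 445556) = -0.004421
∂h/∂y = (175.86 − 177.08) / (3190396 − 3190611) = +0.005674
Flow direction (−∇h) has components (+0.004421 E, -0.005674 N).
Azimuth = atan2(E, N) = atan2(+0.004421, -0.005674) = 142.1° ≈ 142°.

142°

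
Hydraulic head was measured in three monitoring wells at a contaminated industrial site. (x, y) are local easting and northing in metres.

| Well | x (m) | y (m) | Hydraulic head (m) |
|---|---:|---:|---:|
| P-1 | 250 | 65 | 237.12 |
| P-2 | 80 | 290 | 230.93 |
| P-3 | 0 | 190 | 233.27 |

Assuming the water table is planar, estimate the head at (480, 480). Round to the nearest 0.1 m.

With h = a·x + b·y + c and P-1 as origin, the differences give:
  (-170)·a + 225·b = -6.19
  (-250)·a + 125·b = -3.85
Eliminate b (×125 and ×225, subtract): 35000·a = 92.500 → a = ∂h/∂x = +0.002643
Back-substitute: b = ∂h/∂y = -0.02551.
h(480, 480) = 237.12 + (+0.002643)·(230) + (-0.02551)·(415) = 237.12 +0.608 -10.588 = 227.139 m.

227.1 m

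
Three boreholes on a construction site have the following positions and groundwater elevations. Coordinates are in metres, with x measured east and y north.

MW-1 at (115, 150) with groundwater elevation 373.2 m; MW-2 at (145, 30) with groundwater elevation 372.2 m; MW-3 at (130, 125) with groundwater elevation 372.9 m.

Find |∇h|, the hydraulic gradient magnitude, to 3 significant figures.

0.0119

Taking MW-1 as reference: MW-2−MW-1 = (30, -120, -1.0); MW-3−MW-1 = (15, -25, -0.3).
Solve a·Δx + b·Δy = Δh: det = 30·(-25) − 15·(-120) = 1050.
∂h/∂x = [(-1.0)·(-25) − (-0.3)·(-120)] / 1050 = -0.01048
∂h/∂y = [30·(-0.3) − 15·(-1.0)] / 1050 = +0.005714
|∇h| = √(-0.01048² + 0.005714²) = 0.01194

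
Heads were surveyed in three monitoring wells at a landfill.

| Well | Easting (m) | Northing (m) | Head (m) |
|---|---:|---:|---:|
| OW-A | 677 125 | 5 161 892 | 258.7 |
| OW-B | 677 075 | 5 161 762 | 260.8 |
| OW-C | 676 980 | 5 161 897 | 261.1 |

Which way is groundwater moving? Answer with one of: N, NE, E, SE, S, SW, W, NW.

NE

With h = a·x + b·y + c and OW-A as origin, the differences give:
  (-50)·a + (-130)·b = +2.1
  (-145)·a + 5·b = +2.4
Eliminate b (×5 and ×(-130), subtract): -19100·a = 322.50 → a = ∂h/∂x = -0.01688
Back-substitute: b = ∂h/∂y = -0.009660.
Flow = −∇h = (+0.01688 east, +0.009660 north), which points northeast.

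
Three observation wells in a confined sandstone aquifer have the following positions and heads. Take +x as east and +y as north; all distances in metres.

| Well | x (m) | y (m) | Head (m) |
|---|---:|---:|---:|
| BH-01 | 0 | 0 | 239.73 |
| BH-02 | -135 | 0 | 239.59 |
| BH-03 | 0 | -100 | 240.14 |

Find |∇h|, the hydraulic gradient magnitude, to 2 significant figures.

∂h/∂x = (239.59 − 239.73) / (-135 − 0) = +0.001037
∂h/∂y = (240.14 − 239.73) / (-100 − 0) = -0.004100
|∇h| = √(0.001037² + -0.004100²) = 0.004229

0.0042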